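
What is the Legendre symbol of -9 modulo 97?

1

Pull out -1: (-9/97) = (-1/97)·(9/97). Since 97 ≡ 1 (mod 4), (-1/97) = +1. Now have (9/97).
9 ≡ 1 (mod 4), so quadratic reciprocity gives (9/97) = (97/9). Reduce: 97 ≡ 7 (mod 9). Now have (7/9).
9 ≡ 1 (mod 4), so quadratic reciprocity gives (7/9) = (9/7). Reduce: 9 ≡ 2 (mod 7). Now have (2/7).
Factor out 2: 2 = 2. Since 7 ≡ 7 (mod 8), (2/7) = +1. Now have (1/7).
(1/7) = 1. Collecting the sign factors: 1.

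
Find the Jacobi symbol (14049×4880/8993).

-1

By multiplicativity, (14049·4880/8993) = (14049/8993)·(4880/8993).
First factor (14049/8993):
Reduce the numerator: 14049 ≡ 5056 (mod 8993), so (14049/8993) = (5056/8993).
Factor out 2: 5056 = 2^6·79. Since 8993 ≡ 1 (mod 8), (2/8993) = +1, and (2/8993)^6 = +1. Now have (79/8993).
8993 ≡ 1 (mod 4), so quadratic reciprocity gives (79/8993) = (8993/79). Reduce: 8993 ≡ 66 (mod 79). Now have (66/79).
Factor out 2: 66 = 2·33. Since 79 ≡ 7 (mod 8), (2/79) = +1. Now have (33/79).
33 ≡ 1 (mod 4), so quadratic reciprocity gives (33/79) = (79/33). Reduce: 79 ≡ 13 (mod 33). Now have (13/33).
13 ≡ 1 (mod 4), so quadratic reciprocity gives (13/33) = (33/13). Reduce: 33 ≡ 7 (mod 13). Now have (7/13).
13 ≡ 1 (mod 4), so quadratic reciprocity gives (7/13) = (13/7). Reduce: 13 ≡ 6 (mod 7). Now have (6/7).
Factor out 2: 6 = 2·3. Since 7 ≡ 7 (mod 8), (2/7) = +1. Now have (3/7).
Both 3 ≡ 3 and 7 ≡ 3 (mod 4), so reciprocity gives (3/7) = -(7/3). Reduce: 7 ≡ 1 (mod 3). Now have -(1/3).
(1/3) = 1. Collecting the sign factors: -1.
Second factor (4880/8993):
Factor out 2: 4880 = 2^4·305. Since 8993 ≡ 1 (mod 8), (2/8993) = +1, and (2/8993)^4 = +1. Now have (305/8993).
305 ≡ 1 (mod 4), so quadratic reciprocity gives (305/8993) = (8993/305). Reduce: 8993 ≡ 148 (mod 305). Now have (148/305).
Factor out 2: 148 = 2^2·37. Since 305 ≡ 1 (mod 8), (2/305) = +1, and (2/305)^2 = +1. Now have (37/305).
37 ≡ 1 (mod 4), so quadratic reciprocity gives (37/305) = (305/37). Reduce: 305 ≡ 9 (mod 37). Now have (9/37).
9 ≡ 1 (mod 4), so quadratic reciprocity gives (9/37) = (37/9). Reduce: 37 ≡ 1 (mod 9). Now have (1/9).
(1/9) = 1. Collecting the sign factors: 1.
Product: (-1)·(1) = -1.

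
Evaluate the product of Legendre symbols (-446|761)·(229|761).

By multiplicativity, (-446·229|761) = (-446|761)·(229|761).
First factor (-446|761):
Pull out -1: (-446|761) = (-1|761)·(446|761). Since 761 ≡ 1 (mod 4), (-1|761) = +1. Now have (446|761).
Factor out 2: 446 = 2·223. Since 761 ≡ 1 (mod 8), (2|761) = +1. Now have (223|761).
761 ≡ 1 (mod 4), so quadratic reciprocity gives (223|761) = (761|223). Reduce: 761 ≡ 92 (mod 223). Now have (92|223).
Factor out 2: 92 = 2^2·23. Since 223 ≡ 7 (mod 8), (2|223) = +1, and (2|223)^2 = +1. Now have (23|223).
Both 23 ≡ 3 and 223 ≡ 3 (mod 4), so reciprocity gives (23|223) = -(223|23). Reduce: 223 ≡ 16 (mod 23). Now have -(16|23).
Factor out 2: 16 = 2^4. Since 23 ≡ 7 (mod 8), (2|23) = +1, and (2|23)^4 = +1. Now have -(1|23).
(1|23) = 1. Collecting the sign factors: -1.
Second factor (229|761):
229 ≡ 1 (mod 4), so quadratic reciprocity gives (229|761) = (761|229). Reduce: 761 ≡ 74 (mod 229). Now have (74|229).
Factor out 2: 74 = 2·37. Since 229 ≡ 5 (mod 8), (2|229) = -1. Now have -(37|229).
37 ≡ 1 (mod 4), so quadratic reciprocity gives (37|229) = (229|37). Reduce: 229 ≡ 7 (mod 37). Now have -(7|37).
37 ≡ 1 (mod 4), so quadratic reciprocity gives (7|37) = (37|7). Reduce: 37 ≡ 2 (mod 7). Now have -(2|7).
Factor out 2: 2 = 2. Since 7 ≡ 7 (mod 8), (2|7) = +1. Now have -(1|7).
(1|7) = 1. Collecting the sign factors: -1.
Product: (-1)·(-1) = 1.

1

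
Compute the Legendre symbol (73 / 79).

(73 / 79)
  = (79 / 73)    [QR: 73 ≡ 1 mod 4, sign kept]
  = (6 / 73)    [79 ≡ 6 mod 73]
  = (3 / 73)    [73 ≡ 1 mod 8 ⇒ (2 / 73) = +1]
  = (73 / 3)    [QR: 73 ≡ 1 mod 4, sign kept]
  = (1 / 3)    [73 ≡ 1 mod 3]
  = 1    [(1 / 3) = 1]

1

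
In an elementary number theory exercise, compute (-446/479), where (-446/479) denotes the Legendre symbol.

1

(-446/479)
  = -(446/479)    [479 ≡ 3 mod 4 ⇒ (-1/479) = -1]
  = -(223/479)    [479 ≡ 7 mod 8 ⇒ (2/479) = +1]
  = (479/223)    [QR: both ≡ 3 mod 4, sign flips]
  = (33/223)    [479 ≡ 33 mod 223]
  = (223/33)    [QR: 33 ≡ 1 mod 4, sign kept]
  = (25/33)    [223 ≡ 25 mod 33]
  = (33/25)    [QR: 25 ≡ 1 mod 4, sign kept]
  = (8/25)    [33 ≡ 8 mod 25]
  = (1/25)    [25 ≡ 1 mod 8 ⇒ (2/25)^3 = +1]
  = 1    [(1/25) = 1]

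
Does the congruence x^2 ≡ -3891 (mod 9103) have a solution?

Reduce the numerator: -3891 ≡ 5212 (mod 9103), so (-3891/9103) = (5212/9103).
Factor out 2: 5212 = 2^2·1303. Since 9103 ≡ 7 (mod 8), (2/9103) = +1, and (2/9103)^2 = +1. Now have (1303/9103).
Both 1303 ≡ 3 and 9103 ≡ 3 (mod 4), so reciprocity gives (1303/9103) = -(9103/1303). Reduce: 9103 ≡ 1285 (mod 1303). Now have -(1285/1303).
1285 ≡ 1 (mod 4), so quadratic reciprocity gives (1285/1303) = (1303/1285). Reduce: 1303 ≡ 18 (mod 1285). Now have -(18/1285).
Factor out 2: 18 = 2·9. Since 1285 ≡ 5 (mod 8), (2/1285) = -1. Now have (9/1285).
9 ≡ 1 (mod 4), so quadratic reciprocity gives (9/1285) = (1285/9). Reduce: 1285 ≡ 7 (mod 9). Now have (7/9).
9 ≡ 1 (mod 4), so quadratic reciprocity gives (7/9) = (9/7). Reduce: 9 ≡ 2 (mod 7). Now have (2/7).
Factor out 2: 2 = 2. Since 7 ≡ 7 (mod 8), (2/7) = +1. Now have (1/7).
(1/7) = 1. Collecting the sign factors: 1.
The Legendre symbol is 1, so x^2 ≡ -3891 (mod 9103) has solution.

yes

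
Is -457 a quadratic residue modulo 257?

Reduce the numerator: -457 ≡ 57 (mod 257), so (-457/257) = (57/257).
57 ≡ 1 (mod 4), so quadratic reciprocity gives (57/257) = (257/57). Reduce: 257 ≡ 29 (mod 57). Now have (29/57).
29 ≡ 1 (mod 4), so quadratic reciprocity gives (29/57) = (57/29). Reduce: 57 ≡ 28 (mod 29). Now have (28/29).
Factor out 2: 28 = 2^2·7. Since 29 ≡ 5 (mod 8), (2/29) = -1, and (2/29)^2 = +1. Now have (7/29).
29 ≡ 1 (mod 4), so quadratic reciprocity gives (7/29) = (29/7). Reduce: 29 ≡ 1 (mod 7). Now have (1/7).
(1/7) = 1. Collecting the sign factors: 1.
The Legendre symbol is 1, so x^2 ≡ -457 (mod 257) has solution.

yes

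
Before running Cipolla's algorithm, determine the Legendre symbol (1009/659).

(1009/659)
  = (350/659)    [1009 ≡ 350 mod 659]
  = -(175/659)    [659 ≡ 3 mod 8 ⇒ (2/659) = -1]
  = (659/175)    [QR: both ≡ 3 mod 4, sign flips]
  = (134/175)    [659 ≡ 134 mod 175]
  = (67/175)    [175 ≡ 7 mod 8 ⇒ (2/175) = +1]
  = -(175/67)    [QR: both ≡ 3 mod 4, sign flips]
  = -(41/67)    [175 ≡ 41 mod 67]
  = -(67/41)    [QR: 41 ≡ 1 mod 4, sign kept]
  = -(26/41)    [67 ≡ 26 mod 41]
  = -(13/41)    [41 ≡ 1 mod 8 ⇒ (2/41) = +1]
  = -(41/13)    [QR: 13 ≡ 1 mod 4, sign kept]
  = -(2/13)    [41 ≡ 2 mod 13]
  = (1/13)    [13 ≡ 5 mod 8 ⇒ (2/13) = -1]
  = 1    [(1/13) = 1]

1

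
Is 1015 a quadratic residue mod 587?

no

(1015/587)
  = (428/587)    [1015 ≡ 428 mod 587]
  = (107/587)    [587 ≡ 3 mod 8 ⇒ (2/587)^2 = +1]
  = -(587/107)    [QR: both ≡ 3 mod 4, sign flips]
  = -(52/107)    [587 ≡ 52 mod 107]
  = -(13/107)    [107 ≡ 3 mod 8 ⇒ (2/107)^2 = +1]
  = -(107/13)    [QR: 13 ≡ 1 mod 4, sign kept]
  = -(3/13)    [107 ≡ 3 mod 13]
  = -(13/3)    [QR: 13 ≡ 1 mod 4, sign kept]
  = -(1/3)    [13 ≡ 1 mod 3]
  = -1    [(1/3) = 1]
(1015/587) = -1, and 587 is prime, so 1015 is not a quadratic residue mod 587.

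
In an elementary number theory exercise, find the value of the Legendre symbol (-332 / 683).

Reduce the numerator: -332 ≡ 351 (mod 683), so (-332 / 683) = (351 / 683).
Both 351 ≡ 3 and 683 ≡ 3 (mod 4), so reciprocity gives (351 / 683) = -(683 / 351). Reduce: 683 ≡ 332 (mod 351). Now have -(332 / 351).
Factor out 2: 332 = 2^2·83. Since 351 ≡ 7 (mod 8), (2 / 351) = +1, and (2 / 351)^2 = +1. Now have -(83 / 351).
Both 83 ≡ 3 and 351 ≡ 3 (mod 4), so reciprocity gives (83 / 351) = -(351 / 83). Reduce: 351 ≡ 19 (mod 83). Now have (19 / 83).
Both 19 ≡ 3 and 83 ≡ 3 (mod 4), so reciprocity gives (19 / 83) = -(83 / 19). Reduce: 83 ≡ 7 (mod 19). Now have -(7 / 19).
Both 7 ≡ 3 and 19 ≡ 3 (mod 4), so reciprocity gives (7 / 19) = -(19 / 7). Reduce: 19 ≡ 5 (mod 7). Now have (5 / 7).
5 ≡ 1 (mod 4), so quadratic reciprocity gives (5 / 7) = (7 / 5). Reduce: 7 ≡ 2 (mod 5). Now have (2 / 5).
Factor out 2: 2 = 2. Since 5 ≡ 5 (mod 8), (2 / 5) = -1. Now have -(1 / 5).
(1 / 5) = 1. Collecting the sign factors: -1.

-1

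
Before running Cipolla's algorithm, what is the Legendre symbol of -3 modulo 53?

-1

(-3 / 53)
  = (50 / 53)    [-3 ≡ 50 mod 53]
  = -(25 / 53)    [53 ≡ 5 mod 8 ⇒ (2 / 53) = -1]
  = -(53 / 25)    [QR: 25 ≡ 1 mod 4, sign kept]
  = -(3 / 25)    [53 ≡ 3 mod 25]
  = -(25 / 3)    [QR: 25 ≡ 1 mod 4, sign kept]
  = -(1 / 3)    [25 ≡ 1 mod 3]
  = -1    [(1 / 3) = 1]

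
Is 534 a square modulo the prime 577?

Factor out 2: 534 = 2·267. Since 577 ≡ 1 (mod 8), (2|577) = +1. Now have (267|577).
577 ≡ 1 (mod 4), so quadratic reciprocity gives (267|577) = (577|267). Reduce: 577 ≡ 43 (mod 267). Now have (43|267).
Both 43 ≡ 3 and 267 ≡ 3 (mod 4), so reciprocity gives (43|267) = -(267|43). Reduce: 267 ≡ 9 (mod 43). Now have -(9|43).
9 ≡ 1 (mod 4), so quadratic reciprocity gives (9|43) = (43|9). Reduce: 43 ≡ 7 (mod 9). Now have -(7|9).
9 ≡ 1 (mod 4), so quadratic reciprocity gives (7|9) = (9|7). Reduce: 9 ≡ 2 (mod 7). Now have -(2|7).
Factor out 2: 2 = 2. Since 7 ≡ 7 (mod 8), (2|7) = +1. Now have -(1|7).
(1|7) = 1. Collecting the sign factors: -1.
(534|577) = -1, and 577 is prime, so 534 is not a quadratic residue mod 577.

no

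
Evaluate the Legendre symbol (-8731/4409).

-1

(-8731/4409)
  = (8731/4409)    [4409 ≡ 1 mod 4 ⇒ (-1/4409) = +1]
  = (4322/4409)    [8731 ≡ 4322 mod 4409]
  = (2161/4409)    [4409 ≡ 1 mod 8 ⇒ (2/4409) = +1]
  = (4409/2161)    [QR: 2161 ≡ 1 mod 4, sign kept]
  = (87/2161)    [4409 ≡ 87 mod 2161]
  = (2161/87)    [QR: 2161 ≡ 1 mod 4, sign kept]
  = (73/87)    [2161 ≡ 73 mod 87]
  = (87/73)    [QR: 73 ≡ 1 mod 4, sign kept]
  = (14/73)    [87 ≡ 14 mod 73]
  = (7/73)    [73 ≡ 1 mod 8 ⇒ (2/73) = +1]
  = (73/7)    [QR: 73 ≡ 1 mod 4, sign kept]
  = (3/7)    [73 ≡ 3 mod 7]
  = -(7/3)    [QR: both ≡ 3 mod 4, sign flips]
  = -(1/3)    [7 ≡ 1 mod 3]
  = -1    [(1/3) = 1]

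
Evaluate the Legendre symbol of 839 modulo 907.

1

(839/907)
  = -(907/839)    [QR: both ≡ 3 mod 4, sign flips]
  = -(68/839)    [907 ≡ 68 mod 839]
  = -(17/839)    [839 ≡ 7 mod 8 ⇒ (2/839)^2 = +1]
  = -(839/17)    [QR: 17 ≡ 1 mod 4, sign kept]
  = -(6/17)    [839 ≡ 6 mod 17]
  = -(3/17)    [17 ≡ 1 mod 8 ⇒ (2/17) = +1]
  = -(17/3)    [QR: 17 ≡ 1 mod 4, sign kept]
  = -(2/3)    [17 ≡ 2 mod 3]
  = (1/3)    [3 ≡ 3 mod 8 ⇒ (2/3) = -1]
  = 1    [(1/3) = 1]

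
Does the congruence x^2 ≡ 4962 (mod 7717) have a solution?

no

(4962/7717)
  = -(2481/7717)    [7717 ≡ 5 mod 8 ⇒ (2/7717) = -1]
  = -(7717/2481)    [QR: 2481 ≡ 1 mod 4, sign kept]
  = -(274/2481)    [7717 ≡ 274 mod 2481]
  = -(137/2481)    [2481 ≡ 1 mod 8 ⇒ (2/2481) = +1]
  = -(2481/137)    [QR: 137 ≡ 1 mod 4, sign kept]
  = -(15/137)    [2481 ≡ 15 mod 137]
  = -(137/15)    [QR: 137 ≡ 1 mod 4, sign kept]
  = -(2/15)    [137 ≡ 2 mod 15]
  = -(1/15)    [15 ≡ 7 mod 8 ⇒ (2/15) = +1]
  = -1    [(1/15) = 1]
(4962/7717) = -1, and 7717 is prime, so 4962 is not a quadratic residue mod 7717.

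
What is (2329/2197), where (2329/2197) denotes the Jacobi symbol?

Reduce the numerator: 2329 ≡ 132 (mod 2197), so (2329/2197) = (132/2197).
Factor out 2: 132 = 2^2·33. Since 2197 ≡ 5 (mod 8), (2/2197) = -1, and (2/2197)^2 = +1. Now have (33/2197).
33 ≡ 1 (mod 4), so quadratic reciprocity gives (33/2197) = (2197/33). Reduce: 2197 ≡ 19 (mod 33). Now have (19/33).
33 ≡ 1 (mod 4), so quadratic reciprocity gives (19/33) = (33/19). Reduce: 33 ≡ 14 (mod 19). Now have (14/19).
Factor out 2: 14 = 2·7. Since 19 ≡ 3 (mod 8), (2/19) = -1. Now have -(7/19).
Both 7 ≡ 3 and 19 ≡ 3 (mod 4), so reciprocity gives (7/19) = -(19/7). Reduce: 19 ≡ 5 (mod 7). Now have (5/7).
5 ≡ 1 (mod 4), so quadratic reciprocity gives (5/7) = (7/5). Reduce: 7 ≡ 2 (mod 5). Now have (2/5).
Factor out 2: 2 = 2. Since 5 ≡ 5 (mod 8), (2/5) = -1. Now have -(1/5).
(1/5) = 1. Collecting the sign factors: -1.

-1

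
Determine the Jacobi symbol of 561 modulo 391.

0

Reduce the numerator: 561 ≡ 170 (mod 391), so (561|391) = (170|391).
Factor out 2: 170 = 2·85. Since 391 ≡ 7 (mod 8), (2|391) = +1. Now have (85|391).
85 ≡ 1 (mod 4), so quadratic reciprocity gives (85|391) = (391|85). Reduce: 391 ≡ 51 (mod 85). Now have (51|85).
85 ≡ 1 (mod 4), so quadratic reciprocity gives (51|85) = (85|51). Reduce: 85 ≡ 34 (mod 51). Now have (34|51).
Factor out 2: 34 = 2·17. Since 51 ≡ 3 (mod 8), (2|51) = -1. Now have -(17|51).
17 ≡ 1 (mod 4), so quadratic reciprocity gives (17|51) = (51|17). Reduce: 51 ≡ 0 (mod 17). Now have -(0|17).
The numerator is now 0 with denominator 17 > 1: the symbol is 0.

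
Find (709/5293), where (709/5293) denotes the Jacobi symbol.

(709/5293)
  = (5293/709)    [QR: 709 ≡ 1 mod 4, sign kept]
  = (330/709)    [5293 ≡ 330 mod 709]
  = -(165/709)    [709 ≡ 5 mod 8 ⇒ (2/709) = -1]
  = -(709/165)    [QR: 165 ≡ 1 mod 4, sign kept]
  = -(49/165)    [709 ≡ 49 mod 165]
  = -(165/49)    [QR: 49 ≡ 1 mod 4, sign kept]
  = -(18/49)    [165 ≡ 18 mod 49]
  = -(9/49)    [49 ≡ 1 mod 8 ⇒ (2/49) = +1]
  = -(49/9)    [QR: 9 ≡ 1 mod 4, sign kept]
  = -(4/9)    [49 ≡ 4 mod 9]
  = -(1/9)    [9 ≡ 1 mod 8 ⇒ (2/9)^2 = +1]
  = -1    [(1/9) = 1]

-1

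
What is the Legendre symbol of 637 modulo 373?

Reduce the numerator: 637 ≡ 264 (mod 373), so (637/373) = (264/373).
Factor out 2: 264 = 2^3·33. Since 373 ≡ 5 (mod 8), (2/373) = -1, and (2/373)^3 = -1. Now have -(33/373).
33 ≡ 1 (mod 4), so quadratic reciprocity gives (33/373) = (373/33). Reduce: 373 ≡ 10 (mod 33). Now have -(10/33).
Factor out 2: 10 = 2·5. Since 33 ≡ 1 (mod 8), (2/33) = +1. Now have -(5/33).
5 ≡ 1 (mod 4), so quadratic reciprocity gives (5/33) = (33/5). Reduce: 33 ≡ 3 (mod 5). Now have -(3/5).
5 ≡ 1 (mod 4), so quadratic reciprocity gives (3/5) = (5/3). Reduce: 5 ≡ 2 (mod 3). Now have -(2/3).
Factor out 2: 2 = 2. Since 3 ≡ 3 (mod 8), (2/3) = -1. Now have (1/3).
(1/3) = 1. Collecting the sign factors: 1.

1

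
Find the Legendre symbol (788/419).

(788/419)
  = (369/419)    [788 ≡ 369 mod 419]
  = (419/369)    [QR: 369 ≡ 1 mod 4, sign kept]
  = (50/369)    [419 ≡ 50 mod 369]
  = (25/369)    [369 ≡ 1 mod 8 ⇒ (2/369) = +1]
  = (369/25)    [QR: 25 ≡ 1 mod 4, sign kept]
  = (19/25)    [369 ≡ 19 mod 25]
  = (25/19)    [QR: 25 ≡ 1 mod 4, sign kept]
  = (6/19)    [25 ≡ 6 mod 19]
  = -(3/19)    [19 ≡ 3 mod 8 ⇒ (2/19) = -1]
  = (19/3)    [QR: both ≡ 3 mod 4, sign flips]
  = (1/3)    [19 ≡ 1 mod 3]
  = 1    [(1/3) = 1]

1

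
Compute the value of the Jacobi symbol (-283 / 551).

-1

(-283 / 551)
  = (268 / 551)    [-283 ≡ 268 mod 551]
  = (67 / 551)    [551 ≡ 7 mod 8 ⇒ (2 / 551)^2 = +1]
  = -(551 / 67)    [QR: both ≡ 3 mod 4, sign flips]
  = -(15 / 67)    [551 ≡ 15 mod 67]
  = (67 / 15)    [QR: both ≡ 3 mod 4, sign flips]
  = (7 / 15)    [67 ≡ 7 mod 15]
  = -(15 / 7)    [QR: both ≡ 3 mod 4, sign flips]
  = -(1 / 7)    [15 ≡ 1 mod 7]
  = -1    [(1 / 7) = 1]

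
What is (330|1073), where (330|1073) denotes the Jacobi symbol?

Factor out 2: 330 = 2·165. Since 1073 ≡ 1 (mod 8), (2|1073) = +1. Now have (165|1073).
165 ≡ 1 (mod 4), so quadratic reciprocity gives (165|1073) = (1073|165). Reduce: 1073 ≡ 83 (mod 165). Now have (83|165).
165 ≡ 1 (mod 4), so quadratic reciprocity gives (83|165) = (165|83). Reduce: 165 ≡ 82 (mod 83). Now have (82|83).
Factor out 2: 82 = 2·41. Since 83 ≡ 3 (mod 8), (2|83) = -1. Now have -(41|83).
41 ≡ 1 (mod 4), so quadratic reciprocity gives (41|83) = (83|41). Reduce: 83 ≡ 1 (mod 41). Now have -(1|41).
(1|41) = 1. Collecting the sign factors: -1.

-1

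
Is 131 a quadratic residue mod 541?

541 ≡ 1 (mod 4), so quadratic reciprocity gives (131/541) = (541/131). Reduce: 541 ≡ 17 (mod 131). Now have (17/131).
17 ≡ 1 (mod 4), so quadratic reciprocity gives (17/131) = (131/17). Reduce: 131 ≡ 12 (mod 17). Now have (12/17).
Factor out 2: 12 = 2^2·3. Since 17 ≡ 1 (mod 8), (2/17) = +1, and (2/17)^2 = +1. Now have (3/17).
17 ≡ 1 (mod 4), so quadratic reciprocity gives (3/17) = (17/3). Reduce: 17 ≡ 2 (mod 3). Now have (2/3).
Factor out 2: 2 = 2. Since 3 ≡ 3 (mod 8), (2/3) = -1. Now have -(1/3).
(1/3) = 1. Collecting the sign factors: -1.
(131/541) = -1, and 541 is prime, so 131 is not a quadratic residue mod 541.

no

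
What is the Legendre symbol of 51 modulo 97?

97 ≡ 1 (mod 4), so quadratic reciprocity gives (51/97) = (97/51). Reduce: 97 ≡ 46 (mod 51). Now have (46/51).
Factor out 2: 46 = 2·23. Since 51 ≡ 3 (mod 8), (2/51) = -1. Now have -(23/51).
Both 23 ≡ 3 and 51 ≡ 3 (mod 4), so reciprocity gives (23/51) = -(51/23). Reduce: 51 ≡ 5 (mod 23). Now have (5/23).
5 ≡ 1 (mod 4), so quadratic reciprocity gives (5/23) = (23/5). Reduce: 23 ≡ 3 (mod 5). Now have (3/5).
5 ≡ 1 (mod 4), so quadratic reciprocity gives (3/5) = (5/3). Reduce: 5 ≡ 2 (mod 3). Now have (2/3).
Factor out 2: 2 = 2. Since 3 ≡ 3 (mod 8), (2/3) = -1. Now have -(1/3).
(1/3) = 1. Collecting the sign factors: -1.

-1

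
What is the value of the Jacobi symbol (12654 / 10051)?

0

Reduce the numerator: 12654 ≡ 2603 (mod 10051), so (12654 / 10051) = (2603 / 10051).
Both 2603 ≡ 3 and 10051 ≡ 3 (mod 4), so reciprocity gives (2603 / 10051) = -(10051 / 2603). Reduce: 10051 ≡ 2242 (mod 2603). Now have -(2242 / 2603).
Factor out 2: 2242 = 2·1121. Since 2603 ≡ 3 (mod 8), (2 / 2603) = -1. Now have (1121 / 2603).
1121 ≡ 1 (mod 4), so quadratic reciprocity gives (1121 / 2603) = (2603 / 1121). Reduce: 2603 ≡ 361 (mod 1121). Now have (361 / 1121).
361 ≡ 1 (mod 4), so quadratic reciprocity gives (361 / 1121) = (1121 / 361). Reduce: 1121 ≡ 38 (mod 361). Now have (38 / 361).
Factor out 2: 38 = 2·19. Since 361 ≡ 1 (mod 8), (2 / 361) = +1. Now have (19 / 361).
361 ≡ 1 (mod 4), so quadratic reciprocity gives (19 / 361) = (361 / 19). Reduce: 361 ≡ 0 (mod 19). Now have (0 / 19).
The numerator is now 0 with denominator 19 > 1: the symbol is 0.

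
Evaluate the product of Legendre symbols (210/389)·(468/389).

1

By multiplicativity, (210·468/389) = (210/389)·(468/389).
First factor (210/389):
Factor out 2: 210 = 2·105. Since 389 ≡ 5 (mod 8), (2/389) = -1. Now have -(105/389).
105 ≡ 1 (mod 4), so quadratic reciprocity gives (105/389) = (389/105). Reduce: 389 ≡ 74 (mod 105). Now have -(74/105).
Factor out 2: 74 = 2·37. Since 105 ≡ 1 (mod 8), (2/105) = +1. Now have -(37/105).
37 ≡ 1 (mod 4), so quadratic reciprocity gives (37/105) = (105/37). Reduce: 105 ≡ 31 (mod 37). Now have -(31/37).
37 ≡ 1 (mod 4), so quadratic reciprocity gives (31/37) = (37/31). Reduce: 37 ≡ 6 (mod 31). Now have -(6/31).
Factor out 2: 6 = 2·3. Since 31 ≡ 7 (mod 8), (2/31) = +1. Now have -(3/31).
Both 3 ≡ 3 and 31 ≡ 3 (mod 4), so reciprocity gives (3/31) = -(31/3). Reduce: 31 ≡ 1 (mod 3). Now have (1/3).
(1/3) = 1. Collecting the sign factors: 1.
Second factor (468/389):
Reduce the numerator: 468 ≡ 79 (mod 389), so (468/389) = (79/389).
389 ≡ 1 (mod 4), so quadratic reciprocity gives (79/389) = (389/79). Reduce: 389 ≡ 73 (mod 79). Now have (73/79).
73 ≡ 1 (mod 4), so quadratic reciprocity gives (73/79) = (79/73). Reduce: 79 ≡ 6 (mod 73). Now have (6/73).
Factor out 2: 6 = 2·3. Since 73 ≡ 1 (mod 8), (2/73) = +1. Now have (3/73).
73 ≡ 1 (mod 4), so quadratic reciprocity gives (3/73) = (73/3). Reduce: 73 ≡ 1 (mod 3). Now have (1/3).
(1/3) = 1. Collecting the sign factors: 1.
Product: (1)·(1) = 1.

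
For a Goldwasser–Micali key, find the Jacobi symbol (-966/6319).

1

Reduce the numerator: -966 ≡ 5353 (mod 6319), so (-966/6319) = (5353/6319).
5353 ≡ 1 (mod 4), so quadratic reciprocity gives (5353/6319) = (6319/5353). Reduce: 6319 ≡ 966 (mod 5353). Now have (966/5353).
Factor out 2: 966 = 2·483. Since 5353 ≡ 1 (mod 8), (2/5353) = +1. Now have (483/5353).
5353 ≡ 1 (mod 4), so quadratic reciprocity gives (483/5353) = (5353/483). Reduce: 5353 ≡ 40 (mod 483). Now have (40/483).
Factor out 2: 40 = 2^3·5. Since 483 ≡ 3 (mod 8), (2/483) = -1, and (2/483)^3 = -1. Now have -(5/483).
5 ≡ 1 (mod 4), so quadratic reciprocity gives (5/483) = (483/5). Reduce: 483 ≡ 3 (mod 5). Now have -(3/5).
5 ≡ 1 (mod 4), so quadratic reciprocity gives (3/5) = (5/3). Reduce: 5 ≡ 2 (mod 3). Now have -(2/3).
Factor out 2: 2 = 2. Since 3 ≡ 3 (mod 8), (2/3) = -1. Now have (1/3).
(1/3) = 1. Collecting the sign factors: 1.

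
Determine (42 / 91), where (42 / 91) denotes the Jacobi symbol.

Factor out 2: 42 = 2·21. Since 91 ≡ 3 (mod 8), (2 / 91) = -1. Now have -(21 / 91).
21 ≡ 1 (mod 4), so quadratic reciprocity gives (21 / 91) = (91 / 21). Reduce: 91 ≡ 7 (mod 21). Now have -(7 / 21).
21 ≡ 1 (mod 4), so quadratic reciprocity gives (7 / 21) = (21 / 7). Reduce: 21 ≡ 0 (mod 7). Now have -(0 / 7).
The numerator is now 0 with denominator 7 > 1: the symbol is 0.

0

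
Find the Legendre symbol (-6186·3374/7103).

By multiplicativity, (-6186·3374/7103) = (-6186/7103)·(3374/7103).
First factor (-6186/7103):
(-6186/7103)
  = -(6186/7103)    [7103 ≡ 3 mod 4 ⇒ (-1/7103) = -1]
  = -(3093/7103)    [7103 ≡ 7 mod 8 ⇒ (2/7103) = +1]
  = -(7103/3093)    [QR: 3093 ≡ 1 mod 4, sign kept]
  = -(917/3093)    [7103 ≡ 917 mod 3093]
  = -(3093/917)    [QR: 917 ≡ 1 mod 4, sign kept]
  = -(342/917)    [3093 ≡ 342 mod 917]
  = (171/917)    [917 ≡ 5 mod 8 ⇒ (2/917) = -1]
  = (917/171)    [QR: 917 ≡ 1 mod 4, sign kept]
  = (62/171)    [917 ≡ 62 mod 171]
  = -(31/171)    [171 ≡ 3 mod 8 ⇒ (2/171) = -1]
  = (171/31)    [QR: both ≡ 3 mod 4, sign flips]
  = (16/31)    [171 ≡ 16 mod 31]
  = (1/31)    [31 ≡ 7 mod 8 ⇒ (2/31)^4 = +1]
  = 1    [(1/31) = 1]
Second factor (3374/7103):
(3374/7103)
  = (1687/7103)    [7103 ≡ 7 mod 8 ⇒ (2/7103) = +1]
  = -(7103/1687)    [QR: both ≡ 3 mod 4, sign flips]
  = -(355/1687)    [7103 ≡ 355 mod 1687]
  = (1687/355)    [QR: both ≡ 3 mod 4, sign flips]
  = (267/355)    [1687 ≡ 267 mod 355]
  = -(355/267)    [QR: both ≡ 3 mod 4, sign flips]
  = -(88/267)    [355 ≡ 88 mod 267]
  = (11/267)    [267 ≡ 3 mod 8 ⇒ (2/267)^3 = -1]
  = -(267/11)    [QR: both ≡ 3 mod 4, sign flips]
  = -(3/11)    [267 ≡ 3 mod 11]
  = (11/3)    [QR: both ≡ 3 mod 4, sign flips]
  = (2/3)    [11 ≡ 2 mod 3]
  = -(1/3)    [3 ≡ 3 mod 8 ⇒ (2/3) = -1]
  = -1    [(1/3) = 1]
Product: (1)·(-1) = -1.

-1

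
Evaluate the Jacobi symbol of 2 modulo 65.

1

(2|65)
  = (1|65)    [65 ≡ 1 mod 8 ⇒ (2|65) = +1]
  = 1    [(1|65) = 1]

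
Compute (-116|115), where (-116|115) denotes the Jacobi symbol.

-1

Pull out -1: (-116|115) = (-1|115)·(116|115). Since 115 ≡ 3 (mod 4), (-1|115) = -1. Now have -(116|115).
Reduce the numerator: 116 ≡ 1 (mod 115), so (116|115) = (1|115).
(1|115) = 1. Collecting the sign factors: -1.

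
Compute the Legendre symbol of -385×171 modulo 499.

1

By multiplicativity, (-385·171/499) = (-385/499)·(171/499).
First factor (-385/499):
Pull out -1: (-385/499) = (-1/499)·(385/499). Since 499 ≡ 3 (mod 4), (-1/499) = -1. Now have -(385/499).
385 ≡ 1 (mod 4), so quadratic reciprocity gives (385/499) = (499/385). Reduce: 499 ≡ 114 (mod 385). Now have -(114/385).
Factor out 2: 114 = 2·57. Since 385 ≡ 1 (mod 8), (2/385) = +1. Now have -(57/385).
57 ≡ 1 (mod 4), so quadratic reciprocity gives (57/385) = (385/57). Reduce: 385 ≡ 43 (mod 57). Now have -(43/57).
57 ≡ 1 (mod 4), so quadratic reciprocity gives (43/57) = (57/43). Reduce: 57 ≡ 14 (mod 43). Now have -(14/43).
Factor out 2: 14 = 2·7. Since 43 ≡ 3 (mod 8), (2/43) = -1. Now have (7/43).
Both 7 ≡ 3 and 43 ≡ 3 (mod 4), so reciprocity gives (7/43) = -(43/7). Reduce: 43 ≡ 1 (mod 7). Now have -(1/7).
(1/7) = 1. Collecting the sign factors: -1.
Second factor (171/499):
Both 171 ≡ 3 and 499 ≡ 3 (mod 4), so reciprocity gives (171/499) = -(499/171). Reduce: 499 ≡ 157 (mod 171). Now have -(157/171).
157 ≡ 1 (mod 4), so quadratic reciprocity gives (157/171) = (171/157). Reduce: 171 ≡ 14 (mod 157). Now have -(14/157).
Factor out 2: 14 = 2·7. Since 157 ≡ 5 (mod 8), (2/157) = -1. Now have (7/157).
157 ≡ 1 (mod 4), so quadratic reciprocity gives (7/157) = (157/7). Reduce: 157 ≡ 3 (mod 7). Now have (3/7).
Both 3 ≡ 3 and 7 ≡ 3 (mod 4), so reciprocity gives (3/7) = -(7/3). Reduce: 7 ≡ 1 (mod 3). Now have -(1/3).
(1/3) = 1. Collecting the sign factors: -1.
Product: (-1)·(-1) = 1.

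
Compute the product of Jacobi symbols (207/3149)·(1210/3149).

1

By multiplicativity, (207·1210/3149) = (207/3149)·(1210/3149).
First factor (207/3149):
3149 ≡ 1 (mod 4), so quadratic reciprocity gives (207/3149) = (3149/207). Reduce: 3149 ≡ 44 (mod 207). Now have (44/207).
Factor out 2: 44 = 2^2·11. Since 207 ≡ 7 (mod 8), (2/207) = +1, and (2/207)^2 = +1. Now have (11/207).
Both 11 ≡ 3 and 207 ≡ 3 (mod 4), so reciprocity gives (11/207) = -(207/11). Reduce: 207 ≡ 9 (mod 11). Now have -(9/11).
9 ≡ 1 (mod 4), so quadratic reciprocity gives (9/11) = (11/9). Reduce: 11 ≡ 2 (mod 9). Now have -(2/9).
Factor out 2: 2 = 2. Since 9 ≡ 1 (mod 8), (2/9) = +1. Now have -(1/9).
(1/9) = 1. Collecting the sign factors: -1.
Second factor (1210/3149):
Factor out 2: 1210 = 2·605. Since 3149 ≡ 5 (mod 8), (2/3149) = -1. Now have -(605/3149).
605 ≡ 1 (mod 4), so quadratic reciprocity gives (605/3149) = (3149/605). Reduce: 3149 ≡ 124 (mod 605). Now have -(124/605).
Factor out 2: 124 = 2^2·31. Since 605 ≡ 5 (mod 8), (2/605) = -1, and (2/605)^2 = +1. Now have -(31/605).
605 ≡ 1 (mod 4), so quadratic reciprocity gives (31/605) = (605/31). Reduce: 605 ≡ 16 (mod 31). Now have -(16/31).
Factor out 2: 16 = 2^4. Since 31 ≡ 7 (mod 8), (2/31) = +1, and (2/31)^4 = +1. Now have -(1/31).
(1/31) = 1. Collecting the sign factors: -1.
Product: (-1)·(-1) = 1.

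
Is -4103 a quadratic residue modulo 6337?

Pull out -1: (-4103|6337) = (-1|6337)·(4103|6337). Since 6337 ≡ 1 (mod 4), (-1|6337) = +1. Now have (4103|6337).
6337 ≡ 1 (mod 4), so quadratic reciprocity gives (4103|6337) = (6337|4103). Reduce: 6337 ≡ 2234 (mod 4103). Now have (2234|4103).
Factor out 2: 2234 = 2·1117. Since 4103 ≡ 7 (mod 8), (2|4103) = +1. Now have (1117|4103).
1117 ≡ 1 (mod 4), so quadratic reciprocity gives (1117|4103) = (4103|1117). Reduce: 4103 ≡ 752 (mod 1117). Now have (752|1117).
Factor out 2: 752 = 2^4·47. Since 1117 ≡ 5 (mod 8), (2|1117) = -1, and (2|1117)^4 = +1. Now have (47|1117).
1117 ≡ 1 (mod 4), so quadratic reciprocity gives (47|1117) = (1117|47). Reduce: 1117 ≡ 36 (mod 47). Now have (36|47).
Factor out 2: 36 = 2^2·9. Since 47 ≡ 7 (mod 8), (2|47) = +1, and (2|47)^2 = +1. Now have (9|47).
9 ≡ 1 (mod 4), so quadratic reciprocity gives (9|47) = (47|9). Reduce: 47 ≡ 2 (mod 9). Now have (2|9).
Factor out 2: 2 = 2. Since 9 ≡ 1 (mod 8), (2|9) = +1. Now have (1|9).
(1|9) = 1. Collecting the sign factors: 1.
The Legendre symbol is 1, so x^2 ≡ -4103 (mod 6337) has solution.

yes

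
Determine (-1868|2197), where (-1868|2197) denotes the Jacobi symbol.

(-1868|2197)
  = (329|2197)    [-1868 ≡ 329 mod 2197]
  = (2197|329)    [QR: 329 ≡ 1 mod 4, sign kept]
  = (223|329)    [2197 ≡ 223 mod 329]
  = (329|223)    [QR: 329 ≡ 1 mod 4, sign kept]
  = (106|223)    [329 ≡ 106 mod 223]
  = (53|223)    [223 ≡ 7 mod 8 ⇒ (2|223) = +1]
  = (223|53)    [QR: 53 ≡ 1 mod 4, sign kept]
  = (11|53)    [223 ≡ 11 mod 53]
  = (53|11)    [QR: 53 ≡ 1 mod 4, sign kept]
  = (9|11)    [53 ≡ 9 mod 11]
  = (11|9)    [QR: 9 ≡ 1 mod 4, sign kept]
  = (2|9)    [11 ≡ 2 mod 9]
  = (1|9)    [9 ≡ 1 mod 8 ⇒ (2|9) = +1]
  = 1    [(1|9) = 1]

1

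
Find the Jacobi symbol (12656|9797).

Reduce the numerator: 12656 ≡ 2859 (mod 9797), so (12656|9797) = (2859|9797).
9797 ≡ 1 (mod 4), so quadratic reciprocity gives (2859|9797) = (9797|2859). Reduce: 9797 ≡ 1220 (mod 2859). Now have (1220|2859).
Factor out 2: 1220 = 2^2·305. Since 2859 ≡ 3 (mod 8), (2|2859) = -1, and (2|2859)^2 = +1. Now have (305|2859).
305 ≡ 1 (mod 4), so quadratic reciprocity gives (305|2859) = (2859|305). Reduce: 2859 ≡ 114 (mod 305). Now have (114|305).
Factor out 2: 114 = 2·57. Since 305 ≡ 1 (mod 8), (2|305) = +1. Now have (57|305).
57 ≡ 1 (mod 4), so quadratic reciprocity gives (57|305) = (305|57). Reduce: 305 ≡ 20 (mod 57). Now have (20|57).
Factor out 2: 20 = 2^2·5. Since 57 ≡ 1 (mod 8), (2|57) = +1, and (2|57)^2 = +1. Now have (5|57).
5 ≡ 1 (mod 4), so quadratic reciprocity gives (5|57) = (57|5). Reduce: 57 ≡ 2 (mod 5). Now have (2|5).
Factor out 2: 2 = 2. Since 5 ≡ 5 (mod 8), (2|5) = -1. Now have -(1|5).
(1|5) = 1. Collecting the sign factors: -1.

-1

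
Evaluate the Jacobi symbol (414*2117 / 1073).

By multiplicativity, (414·2117 / 1073) = (414 / 1073)·(2117 / 1073).
First factor (414 / 1073):
Factor out 2: 414 = 2·207. Since 1073 ≡ 1 (mod 8), (2 / 1073) = +1. Now have (207 / 1073).
1073 ≡ 1 (mod 4), so quadratic reciprocity gives (207 / 1073) = (1073 / 207). Reduce: 1073 ≡ 38 (mod 207). Now have (38 / 207).
Factor out 2: 38 = 2·19. Since 207 ≡ 7 (mod 8), (2 / 207) = +1. Now have (19 / 207).
Both 19 ≡ 3 and 207 ≡ 3 (mod 4), so reciprocity gives (19 / 207) = -(207 / 19). Reduce: 207 ≡ 17 (mod 19). Now have -(17 / 19).
17 ≡ 1 (mod 4), so quadratic reciprocity gives (17 / 19) = (19 / 17). Reduce: 19 ≡ 2 (mod 17). Now have -(2 / 17).
Factor out 2: 2 = 2. Since 17 ≡ 1 (mod 8), (2 / 17) = +1. Now have -(1 / 17).
(1 / 17) = 1. Collecting the sign factors: -1.
Second factor (2117 / 1073):
Reduce the numerator: 2117 ≡ 1044 (mod 1073), so (2117 / 1073) = (1044 / 1073).
Factor out 2: 1044 = 2^2·261. Since 1073 ≡ 1 (mod 8), (2 / 1073) = +1, and (2 / 1073)^2 = +1. Now have (261 / 1073).
261 ≡ 1 (mod 4), so quadratic reciprocity gives (261 / 1073) = (1073 / 261). Reduce: 1073 ≡ 29 (mod 261). Now have (29 / 261).
29 ≡ 1 (mod 4), so quadratic reciprocity gives (29 / 261) = (261 / 29). Reduce: 261 ≡ 0 (mod 29). Now have (0 / 29).
The numerator is now 0 with denominator 29 > 1: the symbol is 0.
Product: (-1)·(0) = 0.

0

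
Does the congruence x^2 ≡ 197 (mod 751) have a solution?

yes

197 ≡ 1 (mod 4), so quadratic reciprocity gives (197|751) = (751|197). Reduce: 751 ≡ 160 (mod 197). Now have (160|197).
Factor out 2: 160 = 2^5·5. Since 197 ≡ 5 (mod 8), (2|197) = -1, and (2|197)^5 = -1. Now have -(5|197).
5 ≡ 1 (mod 4), so quadratic reciprocity gives (5|197) = (197|5). Reduce: 197 ≡ 2 (mod 5). Now have -(2|5).
Factor out 2: 2 = 2. Since 5 ≡ 5 (mod 8), (2|5) = -1. Now have (1|5).
(1|5) = 1. Collecting the sign factors: 1.
(197|751) = 1, and 751 is prime, so 197 is a quadratic residue mod 751.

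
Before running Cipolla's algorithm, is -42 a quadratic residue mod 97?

no

Reduce the numerator: -42 ≡ 55 (mod 97), so (-42|97) = (55|97).
97 ≡ 1 (mod 4), so quadratic reciprocity gives (55|97) = (97|55). Reduce: 97 ≡ 42 (mod 55). Now have (42|55).
Factor out 2: 42 = 2·21. Since 55 ≡ 7 (mod 8), (2|55) = +1. Now have (21|55).
21 ≡ 1 (mod 4), so quadratic reciprocity gives (21|55) = (55|21). Reduce: 55 ≡ 13 (mod 21). Now have (13|21).
13 ≡ 1 (mod 4), so quadratic reciprocity gives (13|21) = (21|13). Reduce: 21 ≡ 8 (mod 13). Now have (8|13).
Factor out 2: 8 = 2^3. Since 13 ≡ 5 (mod 8), (2|13) = -1, and (2|13)^3 = -1. Now have -(1|13).
(1|13) = 1. Collecting the sign factors: -1.
(-42|97) = -1, and 97 is prime, so -42 is not a quadratic residue mod 97.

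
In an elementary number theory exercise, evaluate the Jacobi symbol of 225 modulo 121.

(225|121)
  = (104|121)    [225 ≡ 104 mod 121]
  = (13|121)    [121 ≡ 1 mod 8 ⇒ (2|121)^3 = +1]
  = (121|13)    [QR: 13 ≡ 1 mod 4, sign kept]
  = (4|13)    [121 ≡ 4 mod 13]
  = (1|13)    [13 ≡ 5 mod 8 ⇒ (2|13)^2 = +1]
  = 1    [(1|13) = 1]

1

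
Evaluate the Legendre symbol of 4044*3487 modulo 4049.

By multiplicativity, (4044·3487|4049) = (4044|4049)·(3487|4049).
First factor (4044|4049):
(4044|4049)
  = (1011|4049)    [4049 ≡ 1 mod 8 ⇒ (2|4049)^2 = +1]
  = (4049|1011)    [QR: 4049 ≡ 1 mod 4, sign kept]
  = (5|1011)    [4049 ≡ 5 mod 1011]
  = (1011|5)    [QR: 5 ≡ 1 mod 4, sign kept]
  = (1|5)    [1011 ≡ 1 mod 5]
  = 1    [(1|5) = 1]
Second factor (3487|4049):
(3487|4049)
  = (4049|3487)    [QR: 4049 ≡ 1 mod 4, sign kept]
  = (562|3487)    [4049 ≡ 562 mod 3487]
  = (281|3487)    [3487 ≡ 7 mod 8 ⇒ (2|3487) = +1]
  = (3487|281)    [QR: 281 ≡ 1 mod 4, sign kept]
  = (115|281)    [3487 ≡ 115 mod 281]
  = (281|115)    [QR: 281 ≡ 1 mod 4, sign kept]
  = (51|115)    [281 ≡ 51 mod 115]
  = -(115|51)    [QR: both ≡ 3 mod 4, sign flips]
  = -(13|51)    [115 ≡ 13 mod 51]
  = -(51|13)    [QR: 13 ≡ 1 mod 4, sign kept]
  = -(12|13)    [51 ≡ 12 mod 13]
  = -(3|13)    [13 ≡ 5 mod 8 ⇒ (2|13)^2 = +1]
  = -(13|3)    [QR: 13 ≡ 1 mod 4, sign kept]
  = -(1|3)    [13 ≡ 1 mod 3]
  = -1    [(1|3) = 1]
Product: (1)·(-1) = -1.

-1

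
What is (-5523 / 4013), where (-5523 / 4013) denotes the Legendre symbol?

-1

Pull out -1: (-5523 / 4013) = (-1 / 4013)·(5523 / 4013). Since 4013 ≡ 1 (mod 4), (-1 / 4013) = +1. Now have (5523 / 4013).
Reduce the numerator: 5523 ≡ 1510 (mod 4013), so (5523 / 4013) = (1510 / 4013).
Factor out 2: 1510 = 2·755. Since 4013 ≡ 5 (mod 8), (2 / 4013) = -1. Now have -(755 / 4013).
4013 ≡ 1 (mod 4), so quadratic reciprocity gives (755 / 4013) = (4013 / 755). Reduce: 4013 ≡ 238 (mod 755). Now have -(238 / 755).
Factor out 2: 238 = 2·119. Since 755 ≡ 3 (mod 8), (2 / 755) = -1. Now have (119 / 755).
Both 119 ≡ 3 and 755 ≡ 3 (mod 4), so reciprocity gives (119 / 755) = -(755 / 119). Reduce: 755 ≡ 41 (mod 119). Now have -(41 / 119).
41 ≡ 1 (mod 4), so quadratic reciprocity gives (41 / 119) = (119 / 41). Reduce: 119 ≡ 37 (mod 41). Now have -(37 / 41).
37 ≡ 1 (mod 4), so quadratic reciprocity gives (37 / 41) = (41 / 37). Reduce: 41 ≡ 4 (mod 37). Now have -(4 / 37).
Factor out 2: 4 = 2^2. Since 37 ≡ 5 (mod 8), (2 / 37) = -1, and (2 / 37)^2 = +1. Now have -(1 / 37).
(1 / 37) = 1. Collecting the sign factors: -1.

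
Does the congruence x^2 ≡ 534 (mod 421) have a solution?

Reduce the numerator: 534 ≡ 113 (mod 421), so (534/421) = (113/421).
113 ≡ 1 (mod 4), so quadratic reciprocity gives (113/421) = (421/113). Reduce: 421 ≡ 82 (mod 113). Now have (82/113).
Factor out 2: 82 = 2·41. Since 113 ≡ 1 (mod 8), (2/113) = +1. Now have (41/113).
41 ≡ 1 (mod 4), so quadratic reciprocity gives (41/113) = (113/41). Reduce: 113 ≡ 31 (mod 41). Now have (31/41).
41 ≡ 1 (mod 4), so quadratic reciprocity gives (31/41) = (41/31). Reduce: 41 ≡ 10 (mod 31). Now have (10/31).
Factor out 2: 10 = 2·5. Since 31 ≡ 7 (mod 8), (2/31) = +1. Now have (5/31).
5 ≡ 1 (mod 4), so quadratic reciprocity gives (5/31) = (31/5). Reduce: 31 ≡ 1 (mod 5). Now have (1/5).
(1/5) = 1. Collecting the sign factors: 1.
The Legendre symbol is 1, so x^2 ≡ 534 (mod 421) has solution.

yes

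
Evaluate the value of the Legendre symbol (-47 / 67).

-1

Pull out -1: (-47 / 67) = (-1 / 67)·(47 / 67). Since 67 ≡ 3 (mod 4), (-1 / 67) = -1. Now have -(47 / 67).
Both 47 ≡ 3 and 67 ≡ 3 (mod 4), so reciprocity gives (47 / 67) = -(67 / 47). Reduce: 67 ≡ 20 (mod 47). Now have (20 / 47).
Factor out 2: 20 = 2^2·5. Since 47 ≡ 7 (mod 8), (2 / 47) = +1, and (2 / 47)^2 = +1. Now have (5 / 47).
5 ≡ 1 (mod 4), so quadratic reciprocity gives (5 / 47) = (47 / 5). Reduce: 47 ≡ 2 (mod 5). Now have (2 / 5).
Factor out 2: 2 = 2. Since 5 ≡ 5 (mod 8), (2 / 5) = -1. Now have -(1 / 5).
(1 / 5) = 1. Collecting the sign factors: -1.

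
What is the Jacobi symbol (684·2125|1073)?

By multiplicativity, (684·2125|1073) = (684|1073)·(2125|1073).
First factor (684|1073):
Factor out 2: 684 = 2^2·171. Since 1073 ≡ 1 (mod 8), (2|1073) = +1, and (2|1073)^2 = +1. Now have (171|1073).
1073 ≡ 1 (mod 4), so quadratic reciprocity gives (171|1073) = (1073|171). Reduce: 1073 ≡ 47 (mod 171). Now have (47|171).
Both 47 ≡ 3 and 171 ≡ 3 (mod 4), so reciprocity gives (47|171) = -(171|47). Reduce: 171 ≡ 30 (mod 47). Now have -(30|47).
Factor out 2: 30 = 2·15. Since 47 ≡ 7 (mod 8), (2|47) = +1. Now have -(15|47).
Both 15 ≡ 3 and 47 ≡ 3 (mod 4), so reciprocity gives (15|47) = -(47|15). Reduce: 47 ≡ 2 (mod 15). Now have (2|15).
Factor out 2: 2 = 2. Since 15 ≡ 7 (mod 8), (2|15) = +1. Now have (1|15).
(1|15) = 1. Collecting the sign factors: 1.
Second factor (2125|1073):
Reduce the numerator: 2125 ≡ 1052 (mod 1073), so (2125|1073) = (1052|1073).
Factor out 2: 1052 = 2^2·263. Since 1073 ≡ 1 (mod 8), (2|1073) = +1, and (2|1073)^2 = +1. Now have (263|1073).
1073 ≡ 1 (mod 4), so quadratic reciprocity gives (263|1073) = (1073|263). Reduce: 1073 ≡ 21 (mod 263). Now have (21|263).
21 ≡ 1 (mod 4), so quadratic reciprocity gives (21|263) = (263|21). Reduce: 263 ≡ 11 (mod 21). Now have (11|21).
21 ≡ 1 (mod 4), so quadratic reciprocity gives (11|21) = (21|11). Reduce: 21 ≡ 10 (mod 11). Now have (10|11).
Factor out 2: 10 = 2·5. Since 11 ≡ 3 (mod 8), (2|11) = -1. Now have -(5|11).
5 ≡ 1 (mod 4), so quadratic reciprocity gives (5|11) = (11|5). Reduce: 11 ≡ 1 (mod 5). Now have -(1|5).
(1|5) = 1. Collecting the sign factors: -1.
Product: (1)·(-1) = -1.

-1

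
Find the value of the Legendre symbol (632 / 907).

Factor out 2: 632 = 2^3·79. Since 907 ≡ 3 (mod 8), (2 / 907) = -1, and (2 / 907)^3 = -1. Now have -(79 / 907).
Both 79 ≡ 3 and 907 ≡ 3 (mod 4), so reciprocity gives (79 / 907) = -(907 / 79). Reduce: 907 ≡ 38 (mod 79). Now have (38 / 79).
Factor out 2: 38 = 2·19. Since 79 ≡ 7 (mod 8), (2 / 79) = +1. Now have (19 / 79).
Both 19 ≡ 3 and 79 ≡ 3 (mod 4), so reciprocity gives (19 / 79) = -(79 / 19). Reduce: 79 ≡ 3 (mod 19). Now have -(3 / 19).
Both 3 ≡ 3 and 19 ≡ 3 (mod 4), so reciprocity gives (3 / 19) = -(19 / 3). Reduce: 19 ≡ 1 (mod 3). Now have (1 / 3).
(1 / 3) = 1. Collecting the sign factors: 1.

1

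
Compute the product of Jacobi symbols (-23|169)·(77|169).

1

By multiplicativity, (-23·77|169) = (-23|169)·(77|169).
First factor (-23|169):
(-23|169)
  = (146|169)    [-23 ≡ 146 mod 169]
  = (73|169)    [169 ≡ 1 mod 8 ⇒ (2|169) = +1]
  = (169|73)    [QR: 73 ≡ 1 mod 4, sign kept]
  = (23|73)    [169 ≡ 23 mod 73]
  = (73|23)    [QR: 73 ≡ 1 mod 4, sign kept]
  = (4|23)    [73 ≡ 4 mod 23]
  = (1|23)    [23 ≡ 7 mod 8 ⇒ (2|23)^2 = +1]
  = 1    [(1|23) = 1]
Second factor (77|169):
(77|169)
  = (169|77)    [QR: 77 ≡ 1 mod 4, sign kept]
  = (15|77)    [169 ≡ 15 mod 77]
  = (77|15)    [QR: 77 ≡ 1 mod 4, sign kept]
  = (2|15)    [77 ≡ 2 mod 15]
  = (1|15)    [15 ≡ 7 mod 8 ⇒ (2|15) = +1]
  = 1    [(1|15) = 1]
Product: (1)·(1) = 1.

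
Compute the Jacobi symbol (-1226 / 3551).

1

(-1226 / 3551)
  = -(1226 / 3551)    [3551 ≡ 3 mod 4 ⇒ (-1 / 3551) = -1]
  = -(613 / 3551)    [3551 ≡ 7 mod 8 ⇒ (2 / 3551) = +1]
  = -(3551 / 613)    [QR: 613 ≡ 1 mod 4, sign kept]
  = -(486 / 613)    [3551 ≡ 486 mod 613]
  = (243 / 613)    [613 ≡ 5 mod 8 ⇒ (2 / 613) = -1]
  = (613 / 243)    [QR: 613 ≡ 1 mod 4, sign kept]
  = (127 / 243)    [613 ≡ 127 mod 243]
  = -(243 / 127)    [QR: both ≡ 3 mod 4, sign flips]
  = -(116 / 127)    [243 ≡ 116 mod 127]
  = -(29 / 127)    [127 ≡ 7 mod 8 ⇒ (2 / 127)^2 = +1]
  = -(127 / 29)    [QR: 29 ≡ 1 mod 4, sign kept]
  = -(11 / 29)    [127 ≡ 11 mod 29]
  = -(29 / 11)    [QR: 29 ≡ 1 mod 4, sign kept]
  = -(7 / 11)    [29 ≡ 7 mod 11]
  = (11 / 7)    [QR: both ≡ 3 mod 4, sign flips]
  = (4 / 7)    [11 ≡ 4 mod 7]
  = (1 / 7)    [7 ≡ 7 mod 8 ⇒ (2 / 7)^2 = +1]
  = 1    [(1 / 7) = 1]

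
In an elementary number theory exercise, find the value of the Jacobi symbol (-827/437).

1

(-827/437)
  = (827/437)    [437 ≡ 1 mod 4 ⇒ (-1/437) = +1]
  = (390/437)    [827 ≡ 390 mod 437]
  = -(195/437)    [437 ≡ 5 mod 8 ⇒ (2/437) = -1]
  = -(437/195)    [QR: 437 ≡ 1 mod 4, sign kept]
  = -(47/195)    [437 ≡ 47 mod 195]
  = (195/47)    [QR: both ≡ 3 mod 4, sign flips]
  = (7/47)    [195 ≡ 7 mod 47]
  = -(47/7)    [QR: both ≡ 3 mod 4, sign flips]
  = -(5/7)    [47 ≡ 5 mod 7]
  = -(7/5)    [QR: 5 ≡ 1 mod 4, sign kept]
  = -(2/5)    [7 ≡ 2 mod 5]
  = (1/5)    [5 ≡ 5 mod 8 ⇒ (2/5) = -1]
  = 1    [(1/5) = 1]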